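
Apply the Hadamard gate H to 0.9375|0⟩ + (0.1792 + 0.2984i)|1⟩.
(0.7896 + 0.211i)|0⟩ + (0.5362 - 0.211i)|1⟩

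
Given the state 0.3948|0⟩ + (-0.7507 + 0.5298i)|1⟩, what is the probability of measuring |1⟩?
0.8442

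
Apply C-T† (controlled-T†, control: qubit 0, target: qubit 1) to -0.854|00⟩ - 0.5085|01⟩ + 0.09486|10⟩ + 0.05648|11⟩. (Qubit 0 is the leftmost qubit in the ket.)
-0.854|00⟩ - 0.5085|01⟩ + 0.09486|10⟩ + (0.03994 - 0.03994i)|11⟩

C-T† leaves the control-|0⟩ kets |00⟩, |01⟩ unchanged and applies T† to qubit 1 on the control-|1⟩ pair (|10⟩, |11⟩).
T† = [[1, 0], [0, (1/√2 - (1/√2)i)]].
With a = amp(|10⟩) = 0.09486 and b = amp(|11⟩) = 0.05648:
new amp(|10⟩) = (1)·a = 0.09486
new amp(|11⟩) = (1/√2 - (1/√2)i)·b = (0.03994 - 0.03994i)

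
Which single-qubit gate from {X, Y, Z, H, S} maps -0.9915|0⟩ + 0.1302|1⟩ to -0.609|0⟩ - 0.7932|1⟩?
H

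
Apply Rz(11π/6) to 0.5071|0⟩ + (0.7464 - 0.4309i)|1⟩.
(-0.4898 - 0.1312i)|0⟩ + (-0.6094 + 0.6094i)|1⟩

Rz(11π/6) = [[e^(−iθ/2), 0], [0, e^(iθ/2)]] with e^(±iθ/2) = cos(θ/2) ± i·sin(θ/2); θ = 11π/6, cos(θ/2) ≈ -0.965926, sin(θ/2) ≈ 0.258819.
With a = amp(|0⟩) = 0.5071 and b = amp(|1⟩) = (0.7464 - 0.4309i):
new amp(|0⟩) = (-0.965926 - 0.258819i)·a = (-0.4898 - 0.1312i)
new amp(|1⟩) = (-0.965926 + 0.258819i)·b = (-0.6094 + 0.6094i)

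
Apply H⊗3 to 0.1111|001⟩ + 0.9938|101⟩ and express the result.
0.3906|000⟩ - 0.3906|001⟩ + 0.3906|010⟩ - 0.3906|011⟩ - 0.3121|100⟩ + 0.3121|101⟩ - 0.3121|110⟩ + 0.3121|111⟩

H⊗3 gives amp(|y⟩) = (1/2√2) Σ_x (−1)^(x·y) amp(|x⟩), where x·y is the number of positions in which both x and y have a 1.
|000⟩: (0.1111 + 0.9938)/(2√2) = 0.3906
|001⟩: (-0.1111 - 0.9938)/(2√2) = -0.3906
|010⟩: (0.1111 + 0.9938)/(2√2) = 0.3906
|011⟩: (-0.1111 - 0.9938)/(2√2) = -0.3906
|100⟩: (0.1111 - 0.9938)/(2√2) = -0.3121
|101⟩: (-0.1111 + 0.9938)/(2√2) = 0.3121
|110⟩: (0.1111 - 0.9938)/(2√2) = -0.3121
|111⟩: (-0.1111 + 0.9938)/(2√2) = 0.3121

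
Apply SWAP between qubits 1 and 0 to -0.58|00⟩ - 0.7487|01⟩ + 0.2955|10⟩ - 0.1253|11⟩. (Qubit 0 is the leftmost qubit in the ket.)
-0.58|00⟩ + 0.2955|01⟩ - 0.7487|10⟩ - 0.1253|11⟩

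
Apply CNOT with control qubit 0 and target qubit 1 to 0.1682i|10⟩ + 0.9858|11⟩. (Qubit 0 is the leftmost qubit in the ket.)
0.9858|10⟩ + 0.1682i|11⟩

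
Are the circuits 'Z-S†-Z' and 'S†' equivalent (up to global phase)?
Yes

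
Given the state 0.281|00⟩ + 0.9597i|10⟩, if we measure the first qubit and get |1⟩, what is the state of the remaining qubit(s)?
i|0⟩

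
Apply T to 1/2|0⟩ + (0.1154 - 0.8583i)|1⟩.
1/2|0⟩ + (0.6885 - 0.5253i)|1⟩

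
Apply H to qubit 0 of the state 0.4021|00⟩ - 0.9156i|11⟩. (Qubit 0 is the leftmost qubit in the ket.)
0.2843|00⟩ - 0.6474i|01⟩ + 0.2843|10⟩ + 0.6474i|11⟩

H on qubit 0 mixes each pair of kets that differ only in qubit 0: amplitudes (a, b) of (|…0…⟩, |…1…⟩) become ((a + b)/√2, (a − b)/√2). Kets absent from the input have amplitude 0.
(|00⟩, |10⟩): (a, b) = (0.4021, 0) → (0.2843, 0.2843)
(|01⟩, |11⟩): (a, b) = (0, -0.9156i) → (-0.6474i, 0.6474i)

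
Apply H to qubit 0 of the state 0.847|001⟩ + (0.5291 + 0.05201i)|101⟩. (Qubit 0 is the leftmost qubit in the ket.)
(0.973 + 0.03678i)|001⟩ + (0.2248 - 0.03678i)|101⟩

H on qubit 0 mixes each pair of kets that differ only in qubit 0: amplitudes (a, b) of (|…0…⟩, |…1…⟩) become ((a + b)/√2, (a − b)/√2). Kets absent from the input have amplitude 0.
(|001⟩, |101⟩): (a, b) = (0.847, (0.5291 + 0.05201i)) → ((0.973 + 0.03678i), (0.2248 - 0.03678i))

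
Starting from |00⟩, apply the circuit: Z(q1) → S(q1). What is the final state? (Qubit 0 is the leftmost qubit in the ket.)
|00⟩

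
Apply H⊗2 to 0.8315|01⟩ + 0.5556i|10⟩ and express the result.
(0.4158 + 0.2778i)|00⟩ + (-0.4158 + 0.2778i)|01⟩ + (0.4158 - 0.2778i)|10⟩ + (-0.4158 - 0.2778i)|11⟩

H⊗2 gives amp(|y⟩) = (1/2) Σ_x (−1)^(x·y) amp(|x⟩), where x·y is the number of positions in which both x and y have a 1.
|00⟩: (0.8315 + 0.5556i)/2 = (0.4158 + 0.2778i)
|01⟩: (-0.8315 + 0.5556i)/2 = (-0.4158 + 0.2778i)
|10⟩: (0.8315 - 0.5556i)/2 = (0.4158 - 0.2778i)
|11⟩: (-0.8315 - 0.5556i)/2 = (-0.4158 - 0.2778i)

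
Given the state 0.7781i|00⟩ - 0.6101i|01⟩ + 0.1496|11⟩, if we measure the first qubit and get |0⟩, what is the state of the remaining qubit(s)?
0.7869i|0⟩ - 0.617i|1⟩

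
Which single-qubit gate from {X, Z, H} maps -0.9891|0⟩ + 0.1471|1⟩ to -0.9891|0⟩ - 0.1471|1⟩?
Z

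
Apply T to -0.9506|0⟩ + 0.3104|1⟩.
-0.9506|0⟩ + (0.2195 + 0.2195i)|1⟩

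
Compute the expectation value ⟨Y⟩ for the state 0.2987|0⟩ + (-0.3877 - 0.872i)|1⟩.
-0.5209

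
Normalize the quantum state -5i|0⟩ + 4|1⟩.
-0.7809i|0⟩ + 0.6247|1⟩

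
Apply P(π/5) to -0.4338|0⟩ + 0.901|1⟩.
-0.4338|0⟩ + (0.7289 + 0.5296i)|1⟩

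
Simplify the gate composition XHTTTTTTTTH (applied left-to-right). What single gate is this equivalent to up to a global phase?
X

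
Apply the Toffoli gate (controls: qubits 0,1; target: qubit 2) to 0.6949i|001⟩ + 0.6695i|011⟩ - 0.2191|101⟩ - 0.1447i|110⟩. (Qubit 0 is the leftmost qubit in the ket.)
0.6949i|001⟩ + 0.6695i|011⟩ - 0.2191|101⟩ - 0.1447i|111⟩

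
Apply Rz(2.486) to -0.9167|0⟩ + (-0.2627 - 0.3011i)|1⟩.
(-0.2951 + 0.8679i)|0⟩ + (0.2005 - 0.3457i)|1⟩

Rz(2.486) = [[e^(−iθ/2), 0], [0, e^(iθ/2)]] with e^(±iθ/2) = cos(θ/2) ± i·sin(θ/2); θ = 2.486, cos(θ/2) ≈ 0.321957, sin(θ/2) ≈ 0.946754.
With a = amp(|0⟩) = -0.9167 and b = amp(|1⟩) = (-0.2627 - 0.3011i):
new amp(|0⟩) = (0.321957 - 0.946754i)·a = (-0.2951 + 0.8679i)
new amp(|1⟩) = (0.321957 + 0.946754i)·b = (0.2005 - 0.3457i)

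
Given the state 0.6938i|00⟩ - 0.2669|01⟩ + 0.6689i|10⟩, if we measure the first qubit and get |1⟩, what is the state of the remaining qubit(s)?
i|0⟩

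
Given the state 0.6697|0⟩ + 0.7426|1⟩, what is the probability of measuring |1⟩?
0.5515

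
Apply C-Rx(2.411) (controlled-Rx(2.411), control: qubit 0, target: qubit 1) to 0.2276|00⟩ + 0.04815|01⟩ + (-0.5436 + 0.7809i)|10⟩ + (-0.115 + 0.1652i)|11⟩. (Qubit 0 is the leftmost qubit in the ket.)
0.2276|00⟩ + 0.04815|01⟩ + (-0.03989 + 0.3864i)|10⟩ + (0.6883 + 0.5667i)|11⟩

C-Rx(2.411) leaves the control-|0⟩ kets |00⟩, |01⟩ unchanged and applies Rx(2.411) to qubit 1 on the control-|1⟩ pair (|10⟩, |11⟩).
Rx(2.411) = [[cos(θ/2), −i·sin(θ/2)], [−i·sin(θ/2), cos(θ/2)]]; θ = 2.411, cos(θ/2) ≈ 0.357226, sin(θ/2) ≈ 0.934018.
With a = amp(|10⟩) = (-0.5436 + 0.7809i) and b = amp(|11⟩) = (-0.115 + 0.1652i):
new amp(|10⟩) = (0.357226)·a + (-0.934018i)·b = (-0.03989 + 0.3864i)
new amp(|11⟩) = (-0.934018i)·a + (0.357226)·b = (0.6883 + 0.5667i)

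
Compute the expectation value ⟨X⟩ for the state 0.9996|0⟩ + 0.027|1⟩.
0.05398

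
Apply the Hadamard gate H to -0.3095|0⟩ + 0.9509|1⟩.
0.4535|0⟩ - 0.8912|1⟩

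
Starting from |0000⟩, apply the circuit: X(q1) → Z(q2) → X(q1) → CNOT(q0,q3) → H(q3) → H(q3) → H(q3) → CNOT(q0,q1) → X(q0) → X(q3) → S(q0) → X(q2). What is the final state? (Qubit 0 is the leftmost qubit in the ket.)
(1/√2)i|1010⟩ + (1/√2)i|1011⟩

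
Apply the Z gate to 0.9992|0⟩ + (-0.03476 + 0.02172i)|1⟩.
0.9992|0⟩ + (0.03476 - 0.02172i)|1⟩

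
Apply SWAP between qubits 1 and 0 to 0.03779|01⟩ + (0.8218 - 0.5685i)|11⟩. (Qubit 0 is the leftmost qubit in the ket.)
0.03779|10⟩ + (0.8218 - 0.5685i)|11⟩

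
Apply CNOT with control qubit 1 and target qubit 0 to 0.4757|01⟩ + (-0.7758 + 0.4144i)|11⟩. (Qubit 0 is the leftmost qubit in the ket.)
(-0.7758 + 0.4144i)|01⟩ + 0.4757|11⟩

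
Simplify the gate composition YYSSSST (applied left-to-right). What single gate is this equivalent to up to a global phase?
T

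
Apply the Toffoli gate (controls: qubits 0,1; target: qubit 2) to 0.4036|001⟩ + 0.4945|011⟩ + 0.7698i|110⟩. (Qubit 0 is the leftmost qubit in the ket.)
0.4036|001⟩ + 0.4945|011⟩ + 0.7698i|111⟩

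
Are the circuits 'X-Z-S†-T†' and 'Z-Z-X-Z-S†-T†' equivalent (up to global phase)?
Yes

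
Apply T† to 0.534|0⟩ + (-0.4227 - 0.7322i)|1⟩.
0.534|0⟩ + (-0.8166 - 0.2188i)|1⟩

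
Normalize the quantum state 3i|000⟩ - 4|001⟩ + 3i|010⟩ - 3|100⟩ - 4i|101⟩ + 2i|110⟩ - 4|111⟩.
0.3375i|000⟩ - 0.45|001⟩ + 0.3375i|010⟩ - 0.3375|100⟩ - 0.45i|101⟩ + 0.225i|110⟩ - 0.45|111⟩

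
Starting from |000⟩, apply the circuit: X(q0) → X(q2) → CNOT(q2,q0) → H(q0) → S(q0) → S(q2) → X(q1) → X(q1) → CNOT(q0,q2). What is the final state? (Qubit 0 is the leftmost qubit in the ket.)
(1/√2)i|001⟩ - 1/√2|100⟩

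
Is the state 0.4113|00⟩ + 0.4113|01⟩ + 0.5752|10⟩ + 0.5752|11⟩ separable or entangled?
Separable

Writing the state as a|00⟩ + b|01⟩ + c|10⟩ + d|11⟩, it is a product state iff ad − bc = 0.
Here (a, b, c, d) = (0.4113, 0.4113, 0.5752, 0.5752): ad − bc = (0.4113)(0.5752) − (0.4113)(0.5752) = 0, so the state is separable.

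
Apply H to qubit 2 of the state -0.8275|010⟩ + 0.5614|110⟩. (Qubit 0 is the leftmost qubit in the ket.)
-0.5851|010⟩ - 0.5851|011⟩ + 0.397|110⟩ + 0.397|111⟩

H on qubit 2 mixes each pair of kets that differ only in qubit 2: amplitudes (a, b) of (|…0…⟩, |…1…⟩) become ((a + b)/√2, (a − b)/√2). Kets absent from the input have amplitude 0.
(|010⟩, |011⟩): (a, b) = (-0.8275, 0) → (-0.5851, -0.5851)
(|110⟩, |111⟩): (a, b) = (0.5614, 0) → (0.397, 0.397)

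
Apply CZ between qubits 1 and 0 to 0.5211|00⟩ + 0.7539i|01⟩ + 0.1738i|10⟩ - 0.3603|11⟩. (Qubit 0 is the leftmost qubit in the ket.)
0.5211|00⟩ + 0.7539i|01⟩ + 0.1738i|10⟩ + 0.3603|11⟩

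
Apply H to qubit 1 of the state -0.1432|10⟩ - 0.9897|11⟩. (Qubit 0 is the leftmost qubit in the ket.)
-0.8011|10⟩ + 0.5986|11⟩

H on qubit 1 mixes each pair of kets that differ only in qubit 1: amplitudes (a, b) of (|…0…⟩, |…1…⟩) become ((a + b)/√2, (a − b)/√2). Kets absent from the input have amplitude 0.
(|10⟩, |11⟩): (a, b) = (-0.1432, -0.9897) → (-0.8011, 0.5986)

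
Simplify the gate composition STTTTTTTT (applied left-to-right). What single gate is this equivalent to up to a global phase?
S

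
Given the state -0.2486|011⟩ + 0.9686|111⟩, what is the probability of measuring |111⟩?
0.9382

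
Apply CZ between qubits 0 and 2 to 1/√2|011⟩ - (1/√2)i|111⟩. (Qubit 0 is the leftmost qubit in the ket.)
1/√2|011⟩ + (1/√2)i|111⟩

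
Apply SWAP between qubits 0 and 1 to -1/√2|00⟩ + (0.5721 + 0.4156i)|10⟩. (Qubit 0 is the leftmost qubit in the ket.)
-1/√2|00⟩ + (0.5721 + 0.4156i)|01⟩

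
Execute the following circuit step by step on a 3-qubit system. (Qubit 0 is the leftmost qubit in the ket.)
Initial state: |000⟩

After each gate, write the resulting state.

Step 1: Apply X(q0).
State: |100⟩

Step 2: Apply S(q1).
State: |100⟩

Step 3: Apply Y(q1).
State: i|110⟩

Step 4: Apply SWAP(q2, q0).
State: i|011⟩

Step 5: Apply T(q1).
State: (-1/√2 + (1/√2)i)|011⟩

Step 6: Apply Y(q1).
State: (1/√2 + (1/√2)i)|001⟩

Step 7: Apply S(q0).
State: (1/√2 + (1/√2)i)|001⟩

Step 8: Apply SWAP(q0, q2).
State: (1/√2 + (1/√2)i)|100⟩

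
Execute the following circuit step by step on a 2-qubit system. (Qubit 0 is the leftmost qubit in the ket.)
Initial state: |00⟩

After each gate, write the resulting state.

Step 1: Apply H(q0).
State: 1/√2|00⟩ + 1/√2|10⟩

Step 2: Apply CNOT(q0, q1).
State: 1/√2|00⟩ + 1/√2|11⟩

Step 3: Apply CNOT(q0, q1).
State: 1/√2|00⟩ + 1/√2|10⟩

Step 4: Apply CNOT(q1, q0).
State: 1/√2|00⟩ + 1/√2|10⟩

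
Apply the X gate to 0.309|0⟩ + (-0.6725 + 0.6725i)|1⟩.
(-0.6725 + 0.6725i)|0⟩ + 0.309|1⟩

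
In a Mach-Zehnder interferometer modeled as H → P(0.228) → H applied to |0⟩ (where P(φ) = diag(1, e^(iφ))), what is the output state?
(0.9871 + 0.113i)|0⟩ + (0.01294 - 0.113i)|1⟩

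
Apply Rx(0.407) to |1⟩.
-0.2021i|0⟩ + 0.9794|1⟩

Rx(0.407) = [[cos(θ/2), −i·sin(θ/2)], [−i·sin(θ/2), cos(θ/2)]]; θ = 0.407, cos(θ/2) ≈ 0.979365, sin(θ/2) ≈ 0.202098.
With a = amp(|0⟩) = 0 and b = amp(|1⟩) = 1:
new amp(|0⟩) = (0.979365)·a + (-0.202098i)·b = -0.2021i
new amp(|1⟩) = (-0.202098i)·a + (0.979365)·b = 0.9794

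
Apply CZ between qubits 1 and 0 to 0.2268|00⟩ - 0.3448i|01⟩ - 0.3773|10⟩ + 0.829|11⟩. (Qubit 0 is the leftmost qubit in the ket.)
0.2268|00⟩ - 0.3448i|01⟩ - 0.3773|10⟩ - 0.829|11⟩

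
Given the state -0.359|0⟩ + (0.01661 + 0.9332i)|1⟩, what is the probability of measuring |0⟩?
0.1289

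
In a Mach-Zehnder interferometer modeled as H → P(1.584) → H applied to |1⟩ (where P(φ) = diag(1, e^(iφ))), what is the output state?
(0.5066 - 0.5i)|0⟩ + (0.4934 + 0.5i)|1⟩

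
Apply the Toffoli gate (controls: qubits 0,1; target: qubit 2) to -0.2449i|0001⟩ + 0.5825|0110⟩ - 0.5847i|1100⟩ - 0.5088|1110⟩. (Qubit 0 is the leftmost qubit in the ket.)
-0.2449i|0001⟩ + 0.5825|0110⟩ - 0.5088|1100⟩ - 0.5847i|1110⟩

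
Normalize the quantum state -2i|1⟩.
-i|1⟩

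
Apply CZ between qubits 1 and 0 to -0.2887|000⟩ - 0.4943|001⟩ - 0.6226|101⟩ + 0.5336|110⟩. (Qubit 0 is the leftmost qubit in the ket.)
-0.2887|000⟩ - 0.4943|001⟩ - 0.6226|101⟩ - 0.5336|110⟩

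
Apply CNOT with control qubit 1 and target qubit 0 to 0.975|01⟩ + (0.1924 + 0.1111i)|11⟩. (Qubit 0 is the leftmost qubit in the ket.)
(0.1924 + 0.1111i)|01⟩ + 0.975|11⟩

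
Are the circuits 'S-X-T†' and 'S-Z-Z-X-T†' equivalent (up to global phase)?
Yes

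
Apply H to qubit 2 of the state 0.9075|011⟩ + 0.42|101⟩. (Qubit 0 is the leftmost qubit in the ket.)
0.6417|010⟩ - 0.6417|011⟩ + 0.297|100⟩ - 0.297|101⟩

H on qubit 2 mixes each pair of kets that differ only in qubit 2: amplitudes (a, b) of (|…0…⟩, |…1…⟩) become ((a + b)/√2, (a − b)/√2). Kets absent from the input have amplitude 0.
(|010⟩, |011⟩): (a, b) = (0, 0.9075) → (0.6417, -0.6417)
(|100⟩, |101⟩): (a, b) = (0, 0.42) → (0.297, -0.297)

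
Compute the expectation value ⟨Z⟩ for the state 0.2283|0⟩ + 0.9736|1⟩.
-0.8958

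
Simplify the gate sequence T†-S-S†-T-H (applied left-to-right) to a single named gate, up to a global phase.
H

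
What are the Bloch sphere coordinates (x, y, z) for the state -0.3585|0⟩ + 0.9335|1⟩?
(-0.6693, 0, -0.7429)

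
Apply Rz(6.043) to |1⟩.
(-0.9928 + 0.1198i)|1⟩

Rz(6.043) = [[e^(−iθ/2), 0], [0, e^(iθ/2)]] with e^(±iθ/2) = cos(θ/2) ± i·sin(θ/2); θ = 6.043, cos(θ/2) ≈ -0.992798, sin(θ/2) ≈ 0.119804.
With a = amp(|0⟩) = 0 and b = amp(|1⟩) = 1:
new amp(|0⟩) = (-0.992798 - 0.119804i)·a = 0
new amp(|1⟩) = (-0.992798 + 0.119804i)·b = (-0.9928 + 0.1198i)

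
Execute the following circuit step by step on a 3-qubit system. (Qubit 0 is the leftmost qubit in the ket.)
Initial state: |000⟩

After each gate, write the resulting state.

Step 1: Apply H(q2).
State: 1/√2|000⟩ + 1/√2|001⟩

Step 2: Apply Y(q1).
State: (1/√2)i|010⟩ + (1/√2)i|011⟩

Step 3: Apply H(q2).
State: i|010⟩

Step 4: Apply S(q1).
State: -|010⟩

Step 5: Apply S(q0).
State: -|010⟩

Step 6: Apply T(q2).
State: -|010⟩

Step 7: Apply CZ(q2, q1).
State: -|010⟩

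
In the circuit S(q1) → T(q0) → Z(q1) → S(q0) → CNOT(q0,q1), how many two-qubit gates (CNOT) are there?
1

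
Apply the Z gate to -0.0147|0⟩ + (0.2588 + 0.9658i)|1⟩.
-0.0147|0⟩ + (-0.2588 - 0.9658i)|1⟩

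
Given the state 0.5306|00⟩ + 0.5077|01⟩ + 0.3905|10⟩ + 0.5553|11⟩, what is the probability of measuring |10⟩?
0.1525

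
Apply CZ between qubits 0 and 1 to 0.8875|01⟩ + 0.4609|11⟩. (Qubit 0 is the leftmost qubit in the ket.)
0.8875|01⟩ - 0.4609|11⟩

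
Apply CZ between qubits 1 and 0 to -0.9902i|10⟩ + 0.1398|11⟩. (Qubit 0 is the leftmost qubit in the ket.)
-0.9902i|10⟩ - 0.1398|11⟩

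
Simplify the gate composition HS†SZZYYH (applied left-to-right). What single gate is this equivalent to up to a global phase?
I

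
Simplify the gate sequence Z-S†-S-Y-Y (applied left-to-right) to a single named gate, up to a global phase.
Z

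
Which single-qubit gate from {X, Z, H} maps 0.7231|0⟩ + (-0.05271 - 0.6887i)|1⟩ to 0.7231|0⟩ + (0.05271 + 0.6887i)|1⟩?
Z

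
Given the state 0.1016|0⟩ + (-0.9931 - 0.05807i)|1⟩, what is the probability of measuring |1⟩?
0.9896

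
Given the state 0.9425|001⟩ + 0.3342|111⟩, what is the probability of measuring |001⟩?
0.8883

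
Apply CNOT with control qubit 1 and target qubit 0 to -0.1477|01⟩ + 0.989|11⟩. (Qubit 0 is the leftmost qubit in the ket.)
0.989|01⟩ - 0.1477|11⟩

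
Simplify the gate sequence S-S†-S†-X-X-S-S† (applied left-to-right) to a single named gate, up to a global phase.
S†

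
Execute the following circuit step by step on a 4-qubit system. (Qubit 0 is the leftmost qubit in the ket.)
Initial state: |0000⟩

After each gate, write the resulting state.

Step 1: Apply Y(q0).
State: i|1000⟩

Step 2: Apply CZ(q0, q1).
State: i|1000⟩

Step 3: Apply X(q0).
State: i|0000⟩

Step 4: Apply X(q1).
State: i|0100⟩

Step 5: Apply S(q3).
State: i|0100⟩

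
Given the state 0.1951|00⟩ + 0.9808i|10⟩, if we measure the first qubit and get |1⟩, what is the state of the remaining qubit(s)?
i|0⟩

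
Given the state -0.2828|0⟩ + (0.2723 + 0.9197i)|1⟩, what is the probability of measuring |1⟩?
0.92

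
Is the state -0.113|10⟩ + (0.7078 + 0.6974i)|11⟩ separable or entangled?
Separable

Writing the state as a|00⟩ + b|01⟩ + c|10⟩ + d|11⟩, it is a product state iff ad − bc = 0.
Here (a, b, c, d) = (0, 0, -0.113, (0.7078 + 0.6974i)): ad − bc = (0)(0.7078 + 0.6974i) − (0)(-0.113) = 0, so the state is separable.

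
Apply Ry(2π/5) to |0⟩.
0.809|0⟩ + 0.5878|1⟩

Ry(2π/5) = [[cos(θ/2), −sin(θ/2)], [sin(θ/2), cos(θ/2)]]; θ = 2π/5, cos(θ/2) ≈ 0.809017, sin(θ/2) ≈ 0.587785.
With a = amp(|0⟩) = 1 and b = amp(|1⟩) = 0:
new amp(|0⟩) = (0.809017)·a + (-0.587785)·b = 0.809
new amp(|1⟩) = (0.587785)·a + (0.809017)·b = 0.5878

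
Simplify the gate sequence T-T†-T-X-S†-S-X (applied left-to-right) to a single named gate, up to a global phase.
T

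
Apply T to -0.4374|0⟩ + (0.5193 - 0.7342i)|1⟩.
-0.4374|0⟩ + (0.8864 - 0.152i)|1⟩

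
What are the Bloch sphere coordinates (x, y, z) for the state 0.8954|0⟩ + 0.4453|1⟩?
(0.7974, 0, 0.6034)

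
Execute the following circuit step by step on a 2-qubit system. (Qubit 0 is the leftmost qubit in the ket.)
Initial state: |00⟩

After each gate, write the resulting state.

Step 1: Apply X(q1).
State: |01⟩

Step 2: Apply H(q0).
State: 1/√2|01⟩ + 1/√2|11⟩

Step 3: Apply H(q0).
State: |01⟩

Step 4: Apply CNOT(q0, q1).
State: |01⟩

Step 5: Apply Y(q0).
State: i|11⟩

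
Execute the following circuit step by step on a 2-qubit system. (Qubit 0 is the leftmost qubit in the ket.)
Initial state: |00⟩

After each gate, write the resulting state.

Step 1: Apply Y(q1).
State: i|01⟩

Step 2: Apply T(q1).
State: (-1/√2 + (1/√2)i)|01⟩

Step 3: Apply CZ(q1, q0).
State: (-1/√2 + (1/√2)i)|01⟩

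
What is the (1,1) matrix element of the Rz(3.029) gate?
(0.05627 + 0.9984i)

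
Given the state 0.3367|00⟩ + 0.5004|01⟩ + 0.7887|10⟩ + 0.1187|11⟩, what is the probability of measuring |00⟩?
0.1134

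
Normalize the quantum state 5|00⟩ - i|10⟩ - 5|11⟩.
0.7001|00⟩ - 0.14i|10⟩ - 0.7001|11⟩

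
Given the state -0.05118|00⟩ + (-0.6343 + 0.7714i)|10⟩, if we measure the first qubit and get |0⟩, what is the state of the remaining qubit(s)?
-|0⟩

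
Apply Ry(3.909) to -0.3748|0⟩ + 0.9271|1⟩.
-0.7194|0⟩ - 0.6946|1⟩

Ry(3.909) = [[cos(θ/2), −sin(θ/2)], [sin(θ/2), cos(θ/2)]]; θ = 3.909, cos(θ/2) ≈ -0.374357, sin(θ/2) ≈ 0.927285.
With a = amp(|0⟩) = -0.3748 and b = amp(|1⟩) = 0.9271:
new amp(|0⟩) = (-0.374357)·a + (-0.927285)·b = -0.7194
new amp(|1⟩) = (0.927285)·a + (-0.374357)·b = -0.6946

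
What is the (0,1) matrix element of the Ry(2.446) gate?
-0.9401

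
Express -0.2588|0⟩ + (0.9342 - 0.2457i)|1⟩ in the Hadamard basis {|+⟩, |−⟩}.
(0.4776 - 0.1737i)|+⟩ + (-0.8436 + 0.1737i)|−⟩

With |ψ⟩ = α|0⟩ + β|1⟩, the Hadamard-basis coefficients are ⟨+|ψ⟩ = (α + β)/√2 and ⟨−|ψ⟩ = (α − β)/√2.
Here α = -0.2588, β = (0.9342 - 0.2457i): (α + β)/√2 = (0.4776 - 0.1737i), (α − β)/√2 = (-0.8436 + 0.1737i).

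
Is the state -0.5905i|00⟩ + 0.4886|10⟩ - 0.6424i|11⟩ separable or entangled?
Entangled

Writing the state as a|00⟩ + b|01⟩ + c|10⟩ + d|11⟩, it is a product state iff ad − bc = 0.
Here (a, b, c, d) = (-0.5905i, 0, 0.4886, -0.6424i): ad − bc = (-0.5905i)(-0.6424i) − (0)(0.4886) = -0.3793 ≠ 0, so the state is entangled.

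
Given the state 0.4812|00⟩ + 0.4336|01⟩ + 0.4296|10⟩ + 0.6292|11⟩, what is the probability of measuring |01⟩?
0.188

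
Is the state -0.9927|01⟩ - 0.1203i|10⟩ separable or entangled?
Entangled

Writing the state as a|00⟩ + b|01⟩ + c|10⟩ + d|11⟩, it is a product state iff ad − bc = 0.
Here (a, b, c, d) = (0, -0.9927, -0.1203i, 0): ad − bc = (0)(0) − (-0.9927)(-0.1203i) = -0.1194i ≠ 0, so the state is entangled.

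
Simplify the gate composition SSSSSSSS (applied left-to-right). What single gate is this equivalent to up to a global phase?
I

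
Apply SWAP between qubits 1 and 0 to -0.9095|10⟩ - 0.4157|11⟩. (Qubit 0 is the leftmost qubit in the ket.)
-0.9095|01⟩ - 0.4157|11⟩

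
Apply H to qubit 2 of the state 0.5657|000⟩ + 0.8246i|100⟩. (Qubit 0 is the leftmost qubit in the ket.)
0.4|000⟩ + 0.4|001⟩ + 0.5831i|100⟩ + 0.5831i|101⟩

H on qubit 2 mixes each pair of kets that differ only in qubit 2: amplitudes (a, b) of (|…0…⟩, |…1…⟩) become ((a + b)/√2, (a − b)/√2). Kets absent from the input have amplitude 0.
(|000⟩, |001⟩): (a, b) = (0.5657, 0) → (0.4, 0.4)
(|100⟩, |101⟩): (a, b) = (0.8246i, 0) → (0.5831i, 0.5831i)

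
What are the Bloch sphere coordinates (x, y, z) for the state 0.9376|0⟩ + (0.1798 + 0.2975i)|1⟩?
(0.3372, 0.5579, 0.7583)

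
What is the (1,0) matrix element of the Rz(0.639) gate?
0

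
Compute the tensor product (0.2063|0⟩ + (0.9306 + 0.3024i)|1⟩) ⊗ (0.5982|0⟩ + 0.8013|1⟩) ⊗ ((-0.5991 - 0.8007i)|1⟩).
(-0.07393 - 0.09881i)|001⟩ + (-0.09904 - 0.1324i)|011⟩ + (-0.1887 - 0.5541i)|101⟩ + (-0.2527 - 0.7422i)|111⟩

amp(|b₁b₂…⟩) = product of the factor amplitudes for bits b₁, b₂, …; only kets whose every factor amplitude is nonzero survive.
|001⟩: (0.2063)(0.5982)(-0.5991 - 0.8007i) = (-0.07393 - 0.09881i)
|011⟩: (0.2063)(0.8013)(-0.5991 - 0.8007i) = (-0.09904 - 0.1324i)
|101⟩: (0.9306 + 0.3024i)(0.5982)(-0.5991 - 0.8007i) = (-0.1887 - 0.5541i)
|111⟩: (0.9306 + 0.3024i)(0.8013)(-0.5991 - 0.8007i) = (-0.2527 - 0.7422i)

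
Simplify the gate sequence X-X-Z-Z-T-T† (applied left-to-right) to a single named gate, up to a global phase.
I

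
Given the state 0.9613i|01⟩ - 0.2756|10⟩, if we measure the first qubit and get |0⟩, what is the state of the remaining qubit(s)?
i|1⟩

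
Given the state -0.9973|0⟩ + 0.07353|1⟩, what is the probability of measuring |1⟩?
0.005407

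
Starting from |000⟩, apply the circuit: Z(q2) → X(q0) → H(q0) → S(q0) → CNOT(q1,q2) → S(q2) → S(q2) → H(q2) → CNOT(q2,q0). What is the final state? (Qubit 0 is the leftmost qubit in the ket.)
1/2|000⟩ - (1/2)i|001⟩ - (1/2)i|100⟩ + 1/2|101⟩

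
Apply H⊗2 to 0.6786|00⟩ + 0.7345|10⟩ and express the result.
0.7066|00⟩ + 0.7066|01⟩ - 0.02795|10⟩ - 0.02795|11⟩

H⊗2 gives amp(|y⟩) = (1/2) Σ_x (−1)^(x·y) amp(|x⟩), where x·y is the number of positions in which both x and y have a 1.
|00⟩: (0.6786 + 0.7345)/2 = 0.7066
|01⟩: (0.6786 + 0.7345)/2 = 0.7066
|10⟩: (0.6786 - 0.7345)/2 = -0.02795
|11⟩: (0.6786 - 0.7345)/2 = -0.02795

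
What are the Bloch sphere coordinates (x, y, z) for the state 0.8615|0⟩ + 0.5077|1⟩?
(0.8748, 0, 0.4844)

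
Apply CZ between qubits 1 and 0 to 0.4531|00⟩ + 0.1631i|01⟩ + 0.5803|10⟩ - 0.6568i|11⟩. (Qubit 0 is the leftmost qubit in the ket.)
0.4531|00⟩ + 0.1631i|01⟩ + 0.5803|10⟩ + 0.6568i|11⟩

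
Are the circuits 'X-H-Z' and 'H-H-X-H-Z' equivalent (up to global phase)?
Yes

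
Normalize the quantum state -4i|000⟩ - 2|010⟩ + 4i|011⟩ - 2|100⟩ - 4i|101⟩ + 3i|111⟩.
-0.4961i|000⟩ - 0.2481|010⟩ + 0.4961i|011⟩ - 0.2481|100⟩ - 0.4961i|101⟩ + 0.3721i|111⟩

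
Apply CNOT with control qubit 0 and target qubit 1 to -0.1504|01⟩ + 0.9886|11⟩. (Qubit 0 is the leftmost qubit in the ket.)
-0.1504|01⟩ + 0.9886|10⟩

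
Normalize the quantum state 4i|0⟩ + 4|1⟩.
(1/√2)i|0⟩ + 1/√2|1⟩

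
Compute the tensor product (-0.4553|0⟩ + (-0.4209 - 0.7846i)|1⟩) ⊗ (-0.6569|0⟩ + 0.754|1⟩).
0.2991|00⟩ - 0.3433|01⟩ + (0.2765 + 0.5154i)|10⟩ + (-0.3174 - 0.5916i)|11⟩

amp(|b₁b₂…⟩) = product of the factor amplitudes for bits b₁, b₂, …; only kets whose every factor amplitude is nonzero survive.
|00⟩: (-0.4553)(-0.6569) = 0.2991
|01⟩: (-0.4553)(0.754) = -0.3433
|10⟩: (-0.4209 - 0.7846i)(-0.6569) = (0.2765 + 0.5154i)
|11⟩: (-0.4209 - 0.7846i)(0.754) = (-0.3174 - 0.5916i)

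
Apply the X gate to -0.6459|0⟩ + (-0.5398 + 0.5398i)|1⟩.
(-0.5398 + 0.5398i)|0⟩ - 0.6459|1⟩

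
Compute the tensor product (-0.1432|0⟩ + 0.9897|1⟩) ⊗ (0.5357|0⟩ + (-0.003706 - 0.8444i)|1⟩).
-0.07671|00⟩ + (0.0005307 + 0.1209i)|01⟩ + 0.5302|10⟩ + (-0.003668 - 0.8357i)|11⟩

amp(|b₁b₂…⟩) = product of the factor amplitudes for bits b₁, b₂, …; only kets whose every factor amplitude is nonzero survive.
|00⟩: (-0.1432)(0.5357) = -0.07671
|01⟩: (-0.1432)(-0.003706 - 0.8444i) = (0.0005307 + 0.1209i)
|10⟩: (0.9897)(0.5357) = 0.5302
|11⟩: (0.9897)(-0.003706 - 0.8444i) = (-0.003668 - 0.8357i)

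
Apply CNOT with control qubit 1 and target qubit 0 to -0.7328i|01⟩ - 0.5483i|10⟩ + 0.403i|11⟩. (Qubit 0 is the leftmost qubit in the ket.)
0.403i|01⟩ - 0.5483i|10⟩ - 0.7328i|11⟩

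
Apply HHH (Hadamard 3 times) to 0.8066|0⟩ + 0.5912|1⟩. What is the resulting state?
0.9884|0⟩ + 0.1523|1⟩

H² = I, so H^3 = H: a single Hadamard. With (a, b) = (0.8066, 0.5912), H gives ((a + b)/√2, (a − b)/√2) = (0.9884, 0.1523).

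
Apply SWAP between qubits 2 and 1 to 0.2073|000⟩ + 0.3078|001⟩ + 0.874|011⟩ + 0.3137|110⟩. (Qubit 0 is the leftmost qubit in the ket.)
0.2073|000⟩ + 0.3078|010⟩ + 0.874|011⟩ + 0.3137|101⟩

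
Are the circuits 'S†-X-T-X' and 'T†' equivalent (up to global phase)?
No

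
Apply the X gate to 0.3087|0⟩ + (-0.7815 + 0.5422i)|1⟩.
(-0.7815 + 0.5422i)|0⟩ + 0.3087|1⟩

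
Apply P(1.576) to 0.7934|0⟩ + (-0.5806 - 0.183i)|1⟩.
0.7934|0⟩ + (0.186 - 0.5796i)|1⟩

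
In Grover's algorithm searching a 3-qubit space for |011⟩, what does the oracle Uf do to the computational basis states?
Uf|x⟩ = -|x⟩ if x = 011, else |x⟩ (phase flip on target)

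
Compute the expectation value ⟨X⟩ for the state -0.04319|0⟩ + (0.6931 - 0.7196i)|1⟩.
-0.05987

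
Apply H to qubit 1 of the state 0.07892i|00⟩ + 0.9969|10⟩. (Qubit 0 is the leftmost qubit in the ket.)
0.0558i|00⟩ + 0.0558i|01⟩ + 0.7049|10⟩ + 0.7049|11⟩

H on qubit 1 mixes each pair of kets that differ only in qubit 1: amplitudes (a, b) of (|…0…⟩, |…1…⟩) become ((a + b)/√2, (a − b)/√2). Kets absent from the input have amplitude 0.
(|00⟩, |01⟩): (a, b) = (0.07892i, 0) → (0.0558i, 0.0558i)
(|10⟩, |11⟩): (a, b) = (0.9969, 0) → (0.7049, 0.7049)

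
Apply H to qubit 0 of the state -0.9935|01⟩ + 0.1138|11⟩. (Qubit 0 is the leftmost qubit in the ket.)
-0.622|01⟩ - 0.783|11⟩

H on qubit 0 mixes each pair of kets that differ only in qubit 0: amplitudes (a, b) of (|…0…⟩, |…1…⟩) become ((a + b)/√2, (a − b)/√2). Kets absent from the input have amplitude 0.
(|01⟩, |11⟩): (a, b) = (-0.9935, 0.1138) → (-0.622, -0.783)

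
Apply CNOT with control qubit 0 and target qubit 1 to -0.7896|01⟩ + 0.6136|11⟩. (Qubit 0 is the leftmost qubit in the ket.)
-0.7896|01⟩ + 0.6136|10⟩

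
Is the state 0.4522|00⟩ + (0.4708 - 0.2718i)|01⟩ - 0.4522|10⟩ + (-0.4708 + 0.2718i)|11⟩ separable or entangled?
Separable

Writing the state as a|00⟩ + b|01⟩ + c|10⟩ + d|11⟩, it is a product state iff ad − bc = 0.
Here (a, b, c, d) = (0.4522, (0.4708 - 0.2718i), -0.4522, (-0.4708 + 0.2718i)): ad − bc = (0.4522)(-0.4708 + 0.2718i) − (0.4708 - 0.2718i)(-0.4522) = 0, so the state is separable.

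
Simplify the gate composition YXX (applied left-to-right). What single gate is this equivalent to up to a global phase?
Y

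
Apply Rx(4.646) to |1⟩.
-0.7302i|0⟩ - 0.6832|1⟩

Rx(4.646) = [[cos(θ/2), −i·sin(θ/2)], [−i·sin(θ/2), cos(θ/2)]]; θ = 4.646, cos(θ/2) ≈ -0.68325, sin(θ/2) ≈ 0.730185.
With a = amp(|0⟩) = 0 and b = amp(|1⟩) = 1:
new amp(|0⟩) = (-0.68325)·a + (-0.730185i)·b = -0.7302i
new amp(|1⟩) = (-0.730185i)·a + (-0.68325)·b = -0.6832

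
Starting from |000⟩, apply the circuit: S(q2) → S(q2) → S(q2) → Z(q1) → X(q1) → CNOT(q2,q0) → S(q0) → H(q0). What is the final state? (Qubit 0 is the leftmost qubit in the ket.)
1/√2|010⟩ + 1/√2|110⟩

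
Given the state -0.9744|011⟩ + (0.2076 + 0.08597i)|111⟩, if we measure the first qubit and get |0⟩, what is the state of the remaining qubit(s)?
-|11⟩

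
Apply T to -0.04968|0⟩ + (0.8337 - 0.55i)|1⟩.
-0.04968|0⟩ + (0.9784 + 0.2006i)|1⟩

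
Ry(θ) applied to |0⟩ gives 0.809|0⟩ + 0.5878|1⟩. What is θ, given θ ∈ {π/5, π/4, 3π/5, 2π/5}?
2π/5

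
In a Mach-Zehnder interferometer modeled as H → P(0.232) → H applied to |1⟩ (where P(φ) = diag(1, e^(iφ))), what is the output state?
(0.0134 - 0.115i)|0⟩ + (0.9866 + 0.115i)|1⟩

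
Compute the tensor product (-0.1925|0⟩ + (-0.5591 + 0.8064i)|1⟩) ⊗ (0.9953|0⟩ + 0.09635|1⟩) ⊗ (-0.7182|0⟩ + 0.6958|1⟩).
0.1376|000⟩ - 0.1333|001⟩ + 0.01332|010⟩ - 0.01291|011⟩ + (0.3997 - 0.5764i)|100⟩ + (-0.3872 + 0.5585i)|101⟩ + (0.03869 - 0.0558i)|110⟩ + (-0.03748 + 0.05406i)|111⟩

amp(|b₁b₂…⟩) = product of the factor amplitudes for bits b₁, b₂, …; only kets whose every factor amplitude is nonzero survive.
|000⟩: (-0.1925)(0.9953)(-0.7182) = 0.1376
|001⟩: (-0.1925)(0.9953)(0.6958) = -0.1333
|010⟩: (-0.1925)(0.09635)(-0.7182) = 0.01332
|011⟩: (-0.1925)(0.09635)(0.6958) = -0.01291
|100⟩: (-0.5591 + 0.8064i)(0.9953)(-0.7182) = (0.3997 - 0.5764i)
|101⟩: (-0.5591 + 0.8064i)(0.9953)(0.6958) = (-0.3872 + 0.5585i)
|110⟩: (-0.5591 + 0.8064i)(0.09635)(-0.7182) = (0.03869 - 0.0558i)
|111⟩: (-0.5591 + 0.8064i)(0.09635)(0.6958) = (-0.03748 + 0.05406i)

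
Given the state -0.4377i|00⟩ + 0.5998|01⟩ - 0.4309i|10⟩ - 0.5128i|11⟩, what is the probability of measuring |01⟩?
0.3598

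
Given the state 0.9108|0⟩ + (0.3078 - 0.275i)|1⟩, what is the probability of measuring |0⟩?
0.8296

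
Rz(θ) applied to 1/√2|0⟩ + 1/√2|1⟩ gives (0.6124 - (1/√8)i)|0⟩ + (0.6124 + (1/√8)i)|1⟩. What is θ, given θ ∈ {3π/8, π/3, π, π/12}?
π/3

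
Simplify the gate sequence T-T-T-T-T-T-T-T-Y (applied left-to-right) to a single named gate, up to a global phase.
Y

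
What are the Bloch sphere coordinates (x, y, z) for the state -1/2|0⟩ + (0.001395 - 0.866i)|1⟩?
(-0.001395, 0.866, -0.5)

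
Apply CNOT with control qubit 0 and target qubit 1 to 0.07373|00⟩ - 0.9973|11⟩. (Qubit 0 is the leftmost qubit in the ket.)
0.07373|00⟩ - 0.9973|10⟩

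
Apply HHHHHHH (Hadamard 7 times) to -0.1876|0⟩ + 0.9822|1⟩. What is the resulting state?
0.5619|0⟩ - 0.8272|1⟩

H² = I, so H^7 = H: a single Hadamard. With (a, b) = (-0.1876, 0.9822), H gives ((a + b)/√2, (a − b)/√2) = (0.5619, -0.8272).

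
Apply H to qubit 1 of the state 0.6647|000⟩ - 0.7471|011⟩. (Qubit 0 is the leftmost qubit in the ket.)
0.47|000⟩ - 0.5283|001⟩ + 0.47|010⟩ + 0.5283|011⟩

H on qubit 1 mixes each pair of kets that differ only in qubit 1: amplitudes (a, b) of (|…0…⟩, |…1…⟩) become ((a + b)/√2, (a − b)/√2). Kets absent from the input have amplitude 0.
(|000⟩, |010⟩): (a, b) = (0.6647, 0) → (0.47, 0.47)
(|001⟩, |011⟩): (a, b) = (0, -0.7471) → (-0.5283, 0.5283)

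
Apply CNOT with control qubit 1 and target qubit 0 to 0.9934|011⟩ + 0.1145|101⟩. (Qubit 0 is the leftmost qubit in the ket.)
0.1145|101⟩ + 0.9934|111⟩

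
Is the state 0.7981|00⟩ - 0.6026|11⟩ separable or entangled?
Entangled

Writing the state as a|00⟩ + b|01⟩ + c|10⟩ + d|11⟩, it is a product state iff ad − bc = 0.
Here (a, b, c, d) = (0.7981, 0, 0, -0.6026): ad − bc = (0.7981)(-0.6026) − (0)(0) = -0.4809 ≠ 0, so the state is entangled.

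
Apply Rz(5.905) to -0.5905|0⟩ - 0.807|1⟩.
(0.58 + 0.111i)|0⟩ + (0.7926 - 0.1517i)|1⟩

Rz(5.905) = [[e^(−iθ/2), 0], [0, e^(iθ/2)]] with e^(±iθ/2) = cos(θ/2) ± i·sin(θ/2); θ = 5.905, cos(θ/2) ≈ -0.982175, sin(θ/2) ≈ 0.187968.
With a = amp(|0⟩) = -0.5905 and b = amp(|1⟩) = -0.807:
new amp(|0⟩) = (-0.982175 - 0.187968i)·a = (0.58 + 0.111i)
new amp(|1⟩) = (-0.982175 + 0.187968i)·b = (0.7926 - 0.1517i)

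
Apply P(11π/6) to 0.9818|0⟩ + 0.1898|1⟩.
0.9818|0⟩ + (0.1644 - 0.0949i)|1⟩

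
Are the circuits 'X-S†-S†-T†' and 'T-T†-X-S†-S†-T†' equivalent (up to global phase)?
Yes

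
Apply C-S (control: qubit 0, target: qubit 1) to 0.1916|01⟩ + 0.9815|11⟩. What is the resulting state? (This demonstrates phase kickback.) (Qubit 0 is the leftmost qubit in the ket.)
0.1916|01⟩ + 0.9815i|11⟩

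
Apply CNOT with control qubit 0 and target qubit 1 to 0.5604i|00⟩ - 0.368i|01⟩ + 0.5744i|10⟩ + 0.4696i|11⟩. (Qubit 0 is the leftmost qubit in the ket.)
0.5604i|00⟩ - 0.368i|01⟩ + 0.4696i|10⟩ + 0.5744i|11⟩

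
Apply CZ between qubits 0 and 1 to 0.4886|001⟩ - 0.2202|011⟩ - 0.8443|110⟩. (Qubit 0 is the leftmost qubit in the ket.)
0.4886|001⟩ - 0.2202|011⟩ + 0.8443|110⟩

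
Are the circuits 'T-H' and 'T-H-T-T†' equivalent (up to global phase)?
Yes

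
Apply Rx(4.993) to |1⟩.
-0.6013i|0⟩ - 0.799|1⟩

Rx(4.993) = [[cos(θ/2), −i·sin(θ/2)], [−i·sin(θ/2), cos(θ/2)]]; θ = 4.993, cos(θ/2) ≈ -0.799044, sin(θ/2) ≈ 0.601272.
With a = amp(|0⟩) = 0 and b = amp(|1⟩) = 1:
new amp(|0⟩) = (-0.799044)·a + (-0.601272i)·b = -0.6013i
new amp(|1⟩) = (-0.601272i)·a + (-0.799044)·b = -0.799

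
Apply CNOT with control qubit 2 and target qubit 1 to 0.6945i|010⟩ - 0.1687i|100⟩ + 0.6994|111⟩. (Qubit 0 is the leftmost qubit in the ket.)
0.6945i|010⟩ - 0.1687i|100⟩ + 0.6994|101⟩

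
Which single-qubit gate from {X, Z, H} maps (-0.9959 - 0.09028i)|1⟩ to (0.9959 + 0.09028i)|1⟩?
Z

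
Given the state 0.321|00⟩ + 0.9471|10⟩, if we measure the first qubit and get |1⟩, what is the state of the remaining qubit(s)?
|0⟩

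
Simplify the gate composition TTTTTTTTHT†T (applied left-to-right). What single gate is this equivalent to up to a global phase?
H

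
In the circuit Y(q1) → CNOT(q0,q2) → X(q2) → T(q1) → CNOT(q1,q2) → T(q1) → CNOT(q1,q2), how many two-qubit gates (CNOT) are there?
3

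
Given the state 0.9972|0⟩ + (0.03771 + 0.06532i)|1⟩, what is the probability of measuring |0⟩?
0.9944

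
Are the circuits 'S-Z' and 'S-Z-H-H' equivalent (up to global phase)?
Yes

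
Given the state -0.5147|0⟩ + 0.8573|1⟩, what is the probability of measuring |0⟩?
0.2649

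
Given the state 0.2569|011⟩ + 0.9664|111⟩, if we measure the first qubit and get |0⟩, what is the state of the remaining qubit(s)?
|11⟩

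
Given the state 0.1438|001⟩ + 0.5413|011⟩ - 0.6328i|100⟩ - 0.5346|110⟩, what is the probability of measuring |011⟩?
0.293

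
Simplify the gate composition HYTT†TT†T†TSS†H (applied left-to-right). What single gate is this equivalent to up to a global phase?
Y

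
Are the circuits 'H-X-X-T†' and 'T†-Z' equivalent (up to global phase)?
No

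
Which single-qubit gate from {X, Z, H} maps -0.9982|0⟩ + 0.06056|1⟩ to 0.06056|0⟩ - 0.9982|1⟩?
X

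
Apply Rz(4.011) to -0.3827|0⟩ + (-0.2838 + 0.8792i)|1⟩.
(0.1612 + 0.3471i)|0⟩ + (-0.6779 - 0.6277i)|1⟩

Rz(4.011) = [[e^(−iθ/2), 0], [0, e^(iθ/2)]] with e^(±iθ/2) = cos(θ/2) ± i·sin(θ/2); θ = 4.011, cos(θ/2) ≈ -0.421142, sin(θ/2) ≈ 0.906995.
With a = amp(|0⟩) = -0.3827 and b = amp(|1⟩) = (-0.2838 + 0.8792i):
new amp(|0⟩) = (-0.421142 - 0.906995i)·a = (0.1612 + 0.3471i)
new amp(|1⟩) = (-0.421142 + 0.906995i)·b = (-0.6779 - 0.6277i)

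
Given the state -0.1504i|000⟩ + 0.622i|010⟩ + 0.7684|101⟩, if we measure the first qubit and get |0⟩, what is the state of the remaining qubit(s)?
-0.235i|00⟩ + 0.972i|10⟩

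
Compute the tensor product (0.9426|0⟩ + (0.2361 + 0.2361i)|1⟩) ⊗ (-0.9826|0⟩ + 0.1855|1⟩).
-0.9262|00⟩ + 0.1749|01⟩ + (-0.232 - 0.232i)|10⟩ + (0.0438 + 0.0438i)|11⟩

amp(|b₁b₂…⟩) = product of the factor amplitudes for bits b₁, b₂, …; only kets whose every factor amplitude is nonzero survive.
|00⟩: (0.9426)(-0.9826) = -0.9262
|01⟩: (0.9426)(0.1855) = 0.1749
|10⟩: (0.2361 + 0.2361i)(-0.9826) = (-0.232 - 0.232i)
|11⟩: (0.2361 + 0.2361i)(0.1855) = (0.0438 + 0.0438i)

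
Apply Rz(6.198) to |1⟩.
(-0.9991 + 0.04258i)|1⟩

Rz(6.198) = [[e^(−iθ/2), 0], [0, e^(iθ/2)]] with e^(±iθ/2) = cos(θ/2) ± i·sin(θ/2); θ = 6.198, cos(θ/2) ≈ -0.999093, sin(θ/2) ≈ 0.0425798.
With a = amp(|0⟩) = 0 and b = amp(|1⟩) = 1:
new amp(|0⟩) = (-0.999093 - 0.0425798i)·a = 0
new amp(|1⟩) = (-0.999093 + 0.0425798i)·b = (-0.9991 + 0.04258i)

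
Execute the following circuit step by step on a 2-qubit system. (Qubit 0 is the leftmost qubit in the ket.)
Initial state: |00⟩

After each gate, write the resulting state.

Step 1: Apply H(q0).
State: 1/√2|00⟩ + 1/√2|10⟩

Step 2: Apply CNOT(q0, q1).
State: 1/√2|00⟩ + 1/√2|11⟩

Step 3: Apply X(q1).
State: 1/√2|01⟩ + 1/√2|10⟩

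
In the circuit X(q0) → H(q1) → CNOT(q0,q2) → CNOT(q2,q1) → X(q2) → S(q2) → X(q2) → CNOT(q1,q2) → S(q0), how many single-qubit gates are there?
6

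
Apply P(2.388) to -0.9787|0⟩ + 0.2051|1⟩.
-0.9787|0⟩ + (-0.1496 + 0.1403i)|1⟩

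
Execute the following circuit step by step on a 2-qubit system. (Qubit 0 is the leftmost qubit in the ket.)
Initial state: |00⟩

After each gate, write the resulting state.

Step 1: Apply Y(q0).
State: i|10⟩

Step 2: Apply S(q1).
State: i|10⟩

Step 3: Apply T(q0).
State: (-1/√2 + (1/√2)i)|10⟩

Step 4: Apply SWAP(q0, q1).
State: (-1/√2 + (1/√2)i)|01⟩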